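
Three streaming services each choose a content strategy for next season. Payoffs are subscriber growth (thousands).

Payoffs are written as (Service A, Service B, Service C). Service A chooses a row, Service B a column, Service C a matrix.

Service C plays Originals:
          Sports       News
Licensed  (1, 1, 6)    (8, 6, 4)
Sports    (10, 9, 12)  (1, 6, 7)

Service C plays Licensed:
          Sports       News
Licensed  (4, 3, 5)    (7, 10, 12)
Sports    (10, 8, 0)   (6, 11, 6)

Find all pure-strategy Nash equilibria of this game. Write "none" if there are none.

The pure Nash equilibria are (Licensed, News, Licensed), (Sports, Sports, Originals).

For each player, find the best response to each opponent profile; mutual best responses are the pure NE.
Service A against (Sports, Originals): payoffs 1, 10 → best response Sports.
Service A against (Sports, Licensed): payoffs 4, 10 → best response Sports.
Service A against (News, Originals): payoffs 8, 1 → best response Licensed.
Service A against (News, Licensed): payoffs 7, 6 → best response Licensed.
Service B against (Licensed, Originals): payoffs 1, 6 → best response News.
Service B against (Licensed, Licensed): payoffs 3, 10 → best response News.
Service B against (Sports, Originals): payoffs 9, 6 → best response Sports.
Service B against (Sports, Licensed): payoffs 8, 11 → best response News.
Service C against (Licensed, Sports): payoffs 6, 5 → best response Originals.
Service C against (Licensed, News): payoffs 4, 12 → best response Licensed.
Service C against (Sports, Sports): payoffs 12, 0 → best response Originals.
Service C against (Sports, News): payoffs 7, 6 → best response Originals.
Mutual best responses: (Licensed, News, Licensed); (Sports, Sports, Originals).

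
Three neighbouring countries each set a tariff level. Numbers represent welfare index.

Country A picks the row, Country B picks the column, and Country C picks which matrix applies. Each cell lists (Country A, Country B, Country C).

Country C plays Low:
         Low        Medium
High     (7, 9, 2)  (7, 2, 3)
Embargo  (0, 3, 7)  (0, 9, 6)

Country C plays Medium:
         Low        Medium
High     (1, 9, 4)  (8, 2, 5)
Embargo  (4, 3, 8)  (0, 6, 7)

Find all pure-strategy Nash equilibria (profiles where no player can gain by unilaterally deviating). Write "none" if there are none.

This game has no pure Nash equilibrium.

For each player, find the best response to each opponent profile; mutual best responses are the pure NE.
Country A against (Low, Low): payoffs 7, 0 → best response High.
Country A against (Low, Medium): payoffs 1, 4 → best response Embargo.
Country A against (Medium, Low): payoffs 7, 0 → best response High.
Country A against (Medium, Medium): payoffs 8, 0 → best response High.
Country B against (High, Low): payoffs 9, 2 → best response Low.
Country B against (High, Medium): payoffs 9, 2 → best response Low.
Country B against (Embargo, Low): payoffs 3, 9 → best response Medium.
Country B against (Embargo, Medium): payoffs 3, 6 → best response Medium.
Country C against (High, Low): payoffs 2, 4 → best response Medium.
Country C against (High, Medium): payoffs 3, 5 → best response Medium.
Country C against (Embargo, Low): payoffs 7, 8 → best response Medium.
Country C against (Embargo, Medium): payoffs 6, 7 → best response Medium.
No profile is a mutual best response for all players.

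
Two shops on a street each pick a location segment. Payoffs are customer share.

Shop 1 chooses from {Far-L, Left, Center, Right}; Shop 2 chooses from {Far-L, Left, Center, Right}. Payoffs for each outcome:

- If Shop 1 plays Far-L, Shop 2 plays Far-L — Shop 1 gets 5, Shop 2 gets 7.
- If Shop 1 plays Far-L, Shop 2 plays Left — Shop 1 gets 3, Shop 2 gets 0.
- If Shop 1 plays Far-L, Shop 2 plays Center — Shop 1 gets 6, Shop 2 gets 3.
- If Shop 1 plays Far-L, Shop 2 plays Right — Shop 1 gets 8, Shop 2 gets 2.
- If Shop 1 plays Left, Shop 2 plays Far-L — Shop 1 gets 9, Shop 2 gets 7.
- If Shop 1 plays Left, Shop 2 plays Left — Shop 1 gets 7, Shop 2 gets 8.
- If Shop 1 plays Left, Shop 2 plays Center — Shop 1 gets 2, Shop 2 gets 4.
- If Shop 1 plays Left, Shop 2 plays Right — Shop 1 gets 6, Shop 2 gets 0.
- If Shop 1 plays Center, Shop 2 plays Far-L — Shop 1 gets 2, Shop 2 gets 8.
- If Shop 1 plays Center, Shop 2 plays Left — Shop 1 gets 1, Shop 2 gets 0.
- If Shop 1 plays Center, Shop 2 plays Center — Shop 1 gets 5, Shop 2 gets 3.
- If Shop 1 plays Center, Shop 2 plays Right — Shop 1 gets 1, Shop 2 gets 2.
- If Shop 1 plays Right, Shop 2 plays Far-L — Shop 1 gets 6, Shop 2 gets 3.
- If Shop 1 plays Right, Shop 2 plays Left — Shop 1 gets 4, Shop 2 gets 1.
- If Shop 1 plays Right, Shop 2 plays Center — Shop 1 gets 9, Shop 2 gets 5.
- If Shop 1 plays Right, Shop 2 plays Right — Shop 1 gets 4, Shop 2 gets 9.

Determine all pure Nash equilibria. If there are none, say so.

For each strategy profile, look for a profitable unilateral deviation.
(Far-L, Far-L): Shop 1 can switch to Left (5 → 9). Not NE.
(Far-L, Left): Shop 1 can switch to Left (3 → 7). Not NE.
(Far-L, Center): Shop 1 can switch to Right (6 → 9). Not NE.
(Far-L, Right): Shop 2 can switch to Far-L (2 → 7). Not NE.
(Left, Far-L): Shop 2 can switch to Left (7 → 8). Not NE.
(Left, Left): Shop 1 gets 7, best alternative 4; Shop 2 gets 8, best alternative 7. No profitable deviation — NE.
(Left, Center): Shop 1 can switch to Far-L (2 → 6). Not NE.
(Left, Right): Shop 1 can switch to Far-L (6 → 8). Not NE.
(Center, Far-L): Shop 1 can switch to Far-L (2 → 5). Not NE.
(Center, Left): Shop 1 can switch to Far-L (1 → 3). Not NE.
(Center, Center): Shop 1 can switch to Far-L (5 → 6). Not NE.
(The remaining 5 profiles each have a profitable deviation by the same check.)

(Left, Left)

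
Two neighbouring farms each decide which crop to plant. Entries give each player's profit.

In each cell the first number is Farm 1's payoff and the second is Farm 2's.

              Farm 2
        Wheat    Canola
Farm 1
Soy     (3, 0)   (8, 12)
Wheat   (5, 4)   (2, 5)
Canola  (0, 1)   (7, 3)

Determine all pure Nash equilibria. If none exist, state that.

For each player, find the best response to each opponent profile; mutual best responses are the pure NE.
Farm 1 against Wheat: payoffs 3, 5, 0 → best response Wheat.
Farm 1 against Canola: payoffs 8, 2, 7 → best response Soy.
Farm 2 against Soy: payoffs 0, 12 → best response Canola.
Farm 2 against Wheat: payoffs 4, 5 → best response Canola.
Farm 2 against Canola: payoffs 1, 3 → best response Canola.
Mutual best responses: (Soy, Canola).

(Soy, Canola)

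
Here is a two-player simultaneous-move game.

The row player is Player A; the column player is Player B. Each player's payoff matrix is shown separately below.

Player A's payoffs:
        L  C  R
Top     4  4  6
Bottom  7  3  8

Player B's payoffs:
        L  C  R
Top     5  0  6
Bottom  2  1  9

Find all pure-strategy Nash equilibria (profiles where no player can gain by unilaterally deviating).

The unique pure-strategy Nash equilibrium is (Bottom, R).

Check each profile: it is a Nash equilibrium iff no player can strictly gain by switching unilaterally.
(Top, L): Player A can switch to Bottom (4 → 7). Not NE.
(Top, C): Player B can switch to L (0 → 5). Not NE.
(Top, R): Player A can switch to Bottom (6 → 8). Not NE.
(Bottom, L): Player B can switch to R (2 → 9). Not NE.
(Bottom, C): Player A can switch to Top (3 → 4). Not NE.
(Bottom, R): Player A gets 8, best alternative 6; Player B gets 9, best alternative 2. No profitable deviation — NE.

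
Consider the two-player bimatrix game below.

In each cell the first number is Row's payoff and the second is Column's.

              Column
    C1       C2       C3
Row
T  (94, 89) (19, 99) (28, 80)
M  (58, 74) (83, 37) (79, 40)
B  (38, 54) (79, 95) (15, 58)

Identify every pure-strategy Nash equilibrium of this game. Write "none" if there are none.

There is no pure-strategy Nash equilibrium.

For each strategy profile, look for a profitable unilateral deviation.
(T, C1): Column can switch to C2 (89 → 99). Not NE.
(T, C2): Row can switch to M (19 → 83). Not NE.
(T, C3): Row can switch to M (28 → 79). Not NE.
(M, C1): Row can switch to T (58 → 94). Not NE.
(M, C2): Column can switch to C1 (37 → 74). Not NE.
(M, C3): Column can switch to C1 (40 → 74). Not NE.
(B, C1): Row can switch to T (38 → 94). Not NE.
(B, C2): Row can switch to M (79 → 83). Not NE.
(The remaining 1 profile has a profitable deviation by the same check.)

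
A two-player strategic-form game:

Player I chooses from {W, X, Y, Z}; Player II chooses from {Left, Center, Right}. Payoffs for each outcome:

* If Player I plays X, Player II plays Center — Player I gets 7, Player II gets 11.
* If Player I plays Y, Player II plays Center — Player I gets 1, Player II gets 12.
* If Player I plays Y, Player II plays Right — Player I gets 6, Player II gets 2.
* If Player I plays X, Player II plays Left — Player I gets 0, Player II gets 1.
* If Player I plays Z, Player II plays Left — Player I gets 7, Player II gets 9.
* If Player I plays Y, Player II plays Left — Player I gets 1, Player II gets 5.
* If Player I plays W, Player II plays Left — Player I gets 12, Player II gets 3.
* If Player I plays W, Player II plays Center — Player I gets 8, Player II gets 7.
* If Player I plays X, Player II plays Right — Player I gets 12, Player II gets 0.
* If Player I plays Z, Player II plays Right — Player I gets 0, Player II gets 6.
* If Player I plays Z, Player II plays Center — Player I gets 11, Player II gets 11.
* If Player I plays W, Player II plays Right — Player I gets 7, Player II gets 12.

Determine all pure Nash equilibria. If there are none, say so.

(Z, Center)

Player I against Left: payoffs 12, 0, 1, 7 → best response W.
Player I against Center: payoffs 8, 7, 1, 11 → best response Z.
Player I against Right: payoffs 7, 12, 6, 0 → best response X.
Player II against W: payoffs 3, 7, 12 → best response Right.
Player II against X: payoffs 1, 11, 0 → best response Center.
Player II against Y: payoffs 5, 12, 2 → best response Center.
Player II against Z: payoffs 9, 11, 6 → best response Center.
Mutual best responses: (Z, Center).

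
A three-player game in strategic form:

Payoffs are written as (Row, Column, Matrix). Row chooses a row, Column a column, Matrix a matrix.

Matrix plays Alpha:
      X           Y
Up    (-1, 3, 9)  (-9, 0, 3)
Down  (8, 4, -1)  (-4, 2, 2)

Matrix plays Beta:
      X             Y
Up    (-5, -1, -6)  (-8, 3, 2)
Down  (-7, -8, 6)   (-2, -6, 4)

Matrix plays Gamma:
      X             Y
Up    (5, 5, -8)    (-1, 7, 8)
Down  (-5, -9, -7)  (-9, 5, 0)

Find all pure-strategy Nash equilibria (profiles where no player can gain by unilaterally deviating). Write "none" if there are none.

The pure Nash equilibria are (Up, Y, Gamma); (Down, Y, Beta).

Row against (X, Alpha): payoffs -1, 8 → best response Down.
Row against (X, Beta): payoffs -5, -7 → best response Up.
Row against (X, Gamma): payoffs 5, -5 → best response Up.
Row against (Y, Alpha): payoffs -9, -4 → best response Down.
Row against (Y, Beta): payoffs -8, -2 → best response Down.
Row against (Y, Gamma): payoffs -1, -9 → best response Up.
Column against (Up, Alpha): payoffs 3, 0 → best response X.
Column against (Up, Beta): payoffs -1, 3 → best response Y.
Column against (Up, Gamma): payoffs 5, 7 → best response Y.
Column against (Down, Alpha): payoffs 4, 2 → best response X.
Column against (Down, Beta): payoffs -8, -6 → best response Y.
Column against (Down, Gamma): payoffs -9, 5 → best response Y.
Matrix against (Up, X): payoffs 9, -6, -8 → best response Alpha.
Matrix against (Up, Y): payoffs 3, 2, 8 → best response Gamma.
Matrix against (Down, X): payoffs -1, 6, -7 → best response Beta.
Matrix against (Down, Y): payoffs 2, 4, 0 → best response Beta.
Mutual best responses: (Up, Y, Gamma); (Down, Y, Beta).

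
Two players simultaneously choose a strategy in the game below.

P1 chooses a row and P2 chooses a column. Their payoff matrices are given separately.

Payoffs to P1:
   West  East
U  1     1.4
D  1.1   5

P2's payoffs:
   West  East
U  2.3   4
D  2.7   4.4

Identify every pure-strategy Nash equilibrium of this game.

The unique pure-strategy Nash equilibrium is (D, East).

(U, West): P1 can switch to D (1 → 1.1). Not NE.
(U, East): P1 can switch to D (1.4 → 5). Not NE.
(D, West): P2 can switch to East (2.7 → 4.4). Not NE.
(D, East): P1 gets 5, best alternative 1.4; P2 gets 4.4, best alternative 2.7. No profitable deviation — NE.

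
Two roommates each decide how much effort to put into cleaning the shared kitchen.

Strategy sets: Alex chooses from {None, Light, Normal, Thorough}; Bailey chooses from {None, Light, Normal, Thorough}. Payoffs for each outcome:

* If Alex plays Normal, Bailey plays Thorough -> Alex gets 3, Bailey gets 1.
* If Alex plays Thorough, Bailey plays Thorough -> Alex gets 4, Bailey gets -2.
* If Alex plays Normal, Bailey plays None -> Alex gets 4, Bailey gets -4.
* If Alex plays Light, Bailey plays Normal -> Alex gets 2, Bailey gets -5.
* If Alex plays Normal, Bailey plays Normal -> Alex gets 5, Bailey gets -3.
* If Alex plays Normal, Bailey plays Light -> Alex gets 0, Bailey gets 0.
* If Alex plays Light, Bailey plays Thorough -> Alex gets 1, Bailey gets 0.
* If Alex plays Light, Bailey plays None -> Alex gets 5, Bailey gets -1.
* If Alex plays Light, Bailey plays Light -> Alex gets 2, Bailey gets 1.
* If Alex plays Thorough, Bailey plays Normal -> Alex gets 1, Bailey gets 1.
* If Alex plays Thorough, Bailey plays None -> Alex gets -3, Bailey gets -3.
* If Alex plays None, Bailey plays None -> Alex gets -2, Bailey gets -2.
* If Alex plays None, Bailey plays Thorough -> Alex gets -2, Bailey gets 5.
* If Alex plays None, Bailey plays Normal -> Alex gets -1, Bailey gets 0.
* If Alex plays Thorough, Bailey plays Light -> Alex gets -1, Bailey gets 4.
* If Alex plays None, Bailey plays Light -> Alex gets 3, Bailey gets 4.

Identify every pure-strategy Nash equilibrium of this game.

There is no pure-strategy Nash equilibrium.

For each player, find the best response to each opponent profile; mutual best responses are the pure NE.
Alex against None: payoffs -2, 5, 4, -3 → best response Light.
Alex against Light: payoffs 3, 2, 0, -1 → best response None.
Alex against Normal: payoffs -1, 2, 5, 1 → best response Normal.
Alex against Thorough: payoffs -2, 1, 3, 4 → best response Thorough.
Bailey against None: payoffs -2, 4, 0, 5 → best response Thorough.
Bailey against Light: payoffs -1, 1, -5, 0 → best response Light.
Bailey against Normal: payoffs -4, 0, -3, 1 → best response Thorough.
Bailey against Thorough: payoffs -3, 4, 1, -2 → best response Light.
No profile is a mutual best response for all players.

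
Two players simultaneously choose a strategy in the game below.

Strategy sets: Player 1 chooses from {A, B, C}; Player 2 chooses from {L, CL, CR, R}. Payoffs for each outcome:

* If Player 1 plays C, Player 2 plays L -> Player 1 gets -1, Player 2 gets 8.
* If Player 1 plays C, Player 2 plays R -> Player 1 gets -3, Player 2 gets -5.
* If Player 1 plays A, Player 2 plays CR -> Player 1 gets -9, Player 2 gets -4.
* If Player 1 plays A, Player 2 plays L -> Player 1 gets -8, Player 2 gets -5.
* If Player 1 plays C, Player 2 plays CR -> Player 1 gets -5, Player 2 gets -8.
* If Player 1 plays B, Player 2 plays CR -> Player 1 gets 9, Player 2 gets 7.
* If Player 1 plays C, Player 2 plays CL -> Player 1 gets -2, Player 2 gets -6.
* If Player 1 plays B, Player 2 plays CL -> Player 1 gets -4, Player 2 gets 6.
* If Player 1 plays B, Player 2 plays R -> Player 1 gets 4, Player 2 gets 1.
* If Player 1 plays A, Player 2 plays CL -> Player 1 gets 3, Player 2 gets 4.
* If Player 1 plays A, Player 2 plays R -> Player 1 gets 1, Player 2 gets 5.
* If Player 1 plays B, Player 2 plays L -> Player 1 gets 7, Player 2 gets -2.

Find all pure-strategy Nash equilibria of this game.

For each strategy profile, look for a profitable unilateral deviation.
(A, L): Player 1 can switch to B (-8 → 7). Not NE.
(A, CL): Player 2 can switch to R (4 → 5). Not NE.
(A, CR): Player 1 can switch to B (-9 → 9). Not NE.
(A, R): Player 1 can switch to B (1 → 4). Not NE.
(B, L): Player 2 can switch to CL (-2 → 6). Not NE.
(B, CL): Player 1 can switch to A (-4 → 3). Not NE.
(B, CR): Player 1 gets 9, best alternative -5; Player 2 gets 7, best alternative 6. No profitable deviation — NE.
(B, R): Player 2 can switch to CL (1 → 6). Not NE.
(C, L): Player 1 can switch to B (-1 → 7). Not NE.
(The remaining 3 profiles each have a profitable deviation by the same check.)

(B, CR)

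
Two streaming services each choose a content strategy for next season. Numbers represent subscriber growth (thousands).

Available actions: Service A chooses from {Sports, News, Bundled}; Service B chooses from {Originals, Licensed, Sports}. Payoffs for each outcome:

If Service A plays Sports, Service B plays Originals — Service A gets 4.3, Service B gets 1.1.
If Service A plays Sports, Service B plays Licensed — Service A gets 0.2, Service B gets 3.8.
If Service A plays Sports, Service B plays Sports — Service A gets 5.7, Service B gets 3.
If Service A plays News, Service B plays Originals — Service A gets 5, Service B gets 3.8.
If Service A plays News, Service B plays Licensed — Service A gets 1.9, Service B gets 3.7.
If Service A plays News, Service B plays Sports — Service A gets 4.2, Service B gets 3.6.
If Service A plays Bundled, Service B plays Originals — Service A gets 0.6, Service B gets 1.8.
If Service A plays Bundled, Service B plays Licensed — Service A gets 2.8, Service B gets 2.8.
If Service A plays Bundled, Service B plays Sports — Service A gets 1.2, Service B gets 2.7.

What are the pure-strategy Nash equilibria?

Pure-strategy Nash equilibria: (News, Originals); (Bundled, Licensed)

Service A against Originals: payoffs 4.3, 5, 0.6 → best response News.
Service A against Licensed: payoffs 0.2, 1.9, 2.8 → best response Bundled.
Service A against Sports: payoffs 5.7, 4.2, 1.2 → best response Sports.
Service B against Sports: payoffs 1.1, 3.8, 3 → best response Licensed.
Service B against News: payoffs 3.8, 3.7, 3.6 → best response Originals.
Service B against Bundled: payoffs 1.8, 2.8, 2.7 → best response Licensed.
Mutual best responses: (News, Originals); (Bundled, Licensed).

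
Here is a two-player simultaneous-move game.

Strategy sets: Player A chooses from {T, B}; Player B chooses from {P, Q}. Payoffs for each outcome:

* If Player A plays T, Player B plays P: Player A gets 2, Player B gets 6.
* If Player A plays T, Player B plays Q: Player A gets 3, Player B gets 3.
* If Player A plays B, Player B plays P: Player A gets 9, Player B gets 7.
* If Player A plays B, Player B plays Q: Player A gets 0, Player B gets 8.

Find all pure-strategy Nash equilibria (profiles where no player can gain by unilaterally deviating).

This game has no pure Nash equilibrium.

Mark each player's best response to every combination of opponents' strategies; a profile where every player is best-responding is a pure Nash equilibrium.
Player A against P: payoffs 2, 9 → best response B.
Player A against Q: payoffs 3, 0 → best response T.
Player B against T: payoffs 6, 3 → best response P.
Player B against B: payoffs 7, 8 → best response Q.
No profile is a mutual best response for all players.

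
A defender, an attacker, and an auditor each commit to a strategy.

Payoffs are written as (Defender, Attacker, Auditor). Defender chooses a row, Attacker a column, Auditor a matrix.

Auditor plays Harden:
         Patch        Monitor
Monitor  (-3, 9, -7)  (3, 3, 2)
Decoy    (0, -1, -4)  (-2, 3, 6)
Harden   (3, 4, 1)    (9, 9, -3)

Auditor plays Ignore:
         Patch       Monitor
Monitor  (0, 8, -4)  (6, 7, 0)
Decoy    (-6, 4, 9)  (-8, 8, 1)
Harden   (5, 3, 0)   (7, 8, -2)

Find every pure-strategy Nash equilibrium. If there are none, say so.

The unique pure-strategy Nash equilibrium is (Harden, Monitor, Ignore).

Defender against (Patch, Harden): payoffs -3, 0, 3 → best response Harden.
Defender against (Patch, Ignore): payoffs 0, -6, 5 → best response Harden.
Defender against (Monitor, Harden): payoffs 3, -2, 9 → best response Harden.
Defender against (Monitor, Ignore): payoffs 6, -8, 7 → best response Harden.
Attacker against (Monitor, Harden): payoffs 9, 3 → best response Patch.
Attacker against (Monitor, Ignore): payoffs 8, 7 → best response Patch.
Attacker against (Decoy, Harden): payoffs -1, 3 → best response Monitor.
Attacker against (Decoy, Ignore): payoffs 4, 8 → best response Monitor.
Attacker against (Harden, Harden): payoffs 4, 9 → best response Monitor.
Attacker against (Harden, Ignore): payoffs 3, 8 → best response Monitor.
Auditor against (Monitor, Patch): payoffs -7, -4 → best response Ignore.
Auditor against (Monitor, Monitor): payoffs 2, 0 → best response Harden.
Auditor against (Decoy, Patch): payoffs -4, 9 → best response Ignore.
Auditor against (Decoy, Monitor): payoffs 6, 1 → best response Harden.
Auditor against (Harden, Patch): payoffs 1, 0 → best response Harden.
Auditor against (Harden, Monitor): payoffs -3, -2 → best response Ignore.
Mutual best responses: (Harden, Monitor, Ignore).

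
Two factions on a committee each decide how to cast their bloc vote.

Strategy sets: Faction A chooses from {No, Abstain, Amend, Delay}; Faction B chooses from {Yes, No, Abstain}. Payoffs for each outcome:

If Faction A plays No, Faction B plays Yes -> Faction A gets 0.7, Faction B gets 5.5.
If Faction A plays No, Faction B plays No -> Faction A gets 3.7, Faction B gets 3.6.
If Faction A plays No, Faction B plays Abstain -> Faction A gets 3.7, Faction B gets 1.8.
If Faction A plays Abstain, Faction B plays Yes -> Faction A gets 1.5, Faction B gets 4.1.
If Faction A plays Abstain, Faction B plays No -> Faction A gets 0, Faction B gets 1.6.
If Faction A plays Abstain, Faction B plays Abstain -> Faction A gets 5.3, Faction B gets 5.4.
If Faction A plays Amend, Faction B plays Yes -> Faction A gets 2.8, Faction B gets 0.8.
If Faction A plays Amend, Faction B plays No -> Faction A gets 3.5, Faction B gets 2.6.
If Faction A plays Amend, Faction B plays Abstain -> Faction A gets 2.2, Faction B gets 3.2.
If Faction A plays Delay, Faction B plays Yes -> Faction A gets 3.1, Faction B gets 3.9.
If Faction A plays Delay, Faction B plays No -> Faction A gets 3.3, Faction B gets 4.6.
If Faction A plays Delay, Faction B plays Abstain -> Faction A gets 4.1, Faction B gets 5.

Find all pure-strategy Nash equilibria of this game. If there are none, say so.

For each player, find the best response to each opponent profile; mutual best responses are the pure NE.
Faction A against Yes: payoffs 0.7, 1.5, 2.8, 3.1 → best response Delay.
Faction A against No: payoffs 3.7, 0, 3.5, 3.3 → best response No.
Faction A against Abstain: payoffs 3.7, 5.3, 2.2, 4.1 → best response Abstain.
Faction B against No: payoffs 5.5, 3.6, 1.8 → best response Yes.
Faction B against Abstain: payoffs 4.1, 1.6, 5.4 → best response Abstain.
Faction B against Amend: payoffs 0.8, 2.6, 3.2 → best response Abstain.
Faction B against Delay: payoffs 3.9, 4.6, 5 → best response Abstain.
Mutual best responses: (Abstain, Abstain).

(Abstain, Abstain)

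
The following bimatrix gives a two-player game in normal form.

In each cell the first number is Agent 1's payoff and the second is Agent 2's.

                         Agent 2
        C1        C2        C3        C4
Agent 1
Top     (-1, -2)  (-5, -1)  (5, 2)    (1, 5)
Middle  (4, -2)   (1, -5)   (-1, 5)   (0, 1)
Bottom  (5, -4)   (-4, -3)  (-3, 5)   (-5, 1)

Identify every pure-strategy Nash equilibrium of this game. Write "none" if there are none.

(Top, C1): Agent 1 can switch to Middle (-1 → 4). Not NE.
(Top, C2): Agent 1 can switch to Middle (-5 → 1). Not NE.
(Top, C3): Agent 2 can switch to C4 (2 → 5). Not NE.
(Top, C4): Agent 1 gets 1, best alternative 0; Agent 2 gets 5, best alternative 2. No profitable deviation — NE.
(Middle, C1): Agent 1 can switch to Bottom (4 → 5). Not NE.
(Middle, C2): Agent 2 can switch to C1 (-5 → -2). Not NE.
(Middle, C3): Agent 1 can switch to Top (-1 → 5). Not NE.
(Middle, C4): Agent 1 can switch to Top (0 → 1). Not NE.
(Bottom, C1): Agent 2 can switch to C2 (-4 → -3). Not NE.
(Bottom, C2): Agent 1 can switch to Middle (-4 → 1). Not NE.
(Bottom, C3): Agent 1 can switch to Top (-3 → 5). Not NE.
(The remaining 1 profile has a profitable deviation by the same check.)

Pure NE: (Top, C4)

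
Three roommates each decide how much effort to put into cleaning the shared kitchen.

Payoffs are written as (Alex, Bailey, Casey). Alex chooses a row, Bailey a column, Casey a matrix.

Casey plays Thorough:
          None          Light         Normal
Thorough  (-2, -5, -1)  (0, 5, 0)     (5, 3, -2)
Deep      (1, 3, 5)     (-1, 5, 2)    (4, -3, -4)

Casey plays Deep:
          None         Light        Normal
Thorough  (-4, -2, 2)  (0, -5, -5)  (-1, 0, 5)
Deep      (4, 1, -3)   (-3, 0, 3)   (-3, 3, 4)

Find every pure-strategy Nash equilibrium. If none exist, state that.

The pure Nash equilibria are (Thorough, Light, Thorough), (Thorough, Normal, Deep).

Alex against (None, Thorough): payoffs -2, 1 → best response Deep.
Alex against (None, Deep): payoffs -4, 4 → best response Deep.
Alex against (Light, Thorough): payoffs 0, -1 → best response Thorough.
Alex against (Light, Deep): payoffs 0, -3 → best response Thorough.
Alex against (Normal, Thorough): payoffs 5, 4 → best response Thorough.
Alex against (Normal, Deep): payoffs -1, -3 → best response Thorough.
Bailey against (Thorough, Thorough): payoffs -5, 5, 3 → best response Light.
Bailey against (Thorough, Deep): payoffs -2, -5, 0 → best response Normal.
Bailey against (Deep, Thorough): payoffs 3, 5, -3 → best response Light.
Bailey against (Deep, Deep): payoffs 1, 0, 3 → best response Normal.
Casey against (Thorough, None): payoffs -1, 2 → best response Deep.
Casey against (Thorough, Light): payoffs 0, -5 → best response Thorough.
Casey against (Thorough, Normal): payoffs -2, 5 → best response Deep.
Casey against (Deep, None): payoffs 5, -3 → best response Thorough.
Casey against (Deep, Light): payoffs 2, 3 → best response Deep.
Casey against (Deep, Normal): payoffs -4, 4 → best response Deep.
Mutual best responses: (Thorough, Light, Thorough); (Thorough, Normal, Deep).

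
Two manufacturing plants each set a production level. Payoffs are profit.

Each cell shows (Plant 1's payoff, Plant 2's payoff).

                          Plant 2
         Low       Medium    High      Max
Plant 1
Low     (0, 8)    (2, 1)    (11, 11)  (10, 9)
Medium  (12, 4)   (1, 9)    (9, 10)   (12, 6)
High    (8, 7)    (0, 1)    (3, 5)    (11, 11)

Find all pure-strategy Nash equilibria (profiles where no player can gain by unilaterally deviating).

(Low, High)

Mark each player's best response to every combination of opponents' strategies; a profile where every player is best-responding is a pure Nash equilibrium.
Plant 1 against Low: payoffs 0, 12, 8 → best response Medium.
Plant 1 against Medium: payoffs 2, 1, 0 → best response Low.
Plant 1 against High: payoffs 11, 9, 3 → best response Low.
Plant 1 against Max: payoffs 10, 12, 11 → best response Medium.
Plant 2 against Low: payoffs 8, 1, 11, 9 → best response High.
Plant 2 against Medium: payoffs 4, 9, 10, 6 → best response High.
Plant 2 against High: payoffs 7, 1, 5, 11 → best response Max.
Mutual best responses: (Low, High).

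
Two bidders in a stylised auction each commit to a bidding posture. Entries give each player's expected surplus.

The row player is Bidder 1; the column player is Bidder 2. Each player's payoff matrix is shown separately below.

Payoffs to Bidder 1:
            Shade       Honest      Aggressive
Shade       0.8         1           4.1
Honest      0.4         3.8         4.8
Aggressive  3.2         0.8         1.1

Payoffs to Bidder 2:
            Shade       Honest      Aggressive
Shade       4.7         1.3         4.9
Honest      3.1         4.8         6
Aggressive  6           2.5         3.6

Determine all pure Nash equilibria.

Check each profile: it is a Nash equilibrium iff no player can strictly gain by switching unilaterally.
(Shade, Shade): Bidder 1 can switch to Aggressive (0.8 → 3.2). Not NE.
(Shade, Honest): Bidder 1 can switch to Honest (1 → 3.8). Not NE.
(Shade, Aggressive): Bidder 1 can switch to Honest (4.1 → 4.8). Not NE.
(Honest, Shade): Bidder 1 can switch to Shade (0.4 → 0.8). Not NE.
(Honest, Honest): Bidder 2 can switch to Aggressive (4.8 → 6). Not NE.
(Honest, Aggressive): Bidder 1 gets 4.8, best alternative 4.1; Bidder 2 gets 6, best alternative 4.8. No profitable deviation — NE.
(Aggressive, Shade): Bidder 1 gets 3.2, best alternative 0.8; Bidder 2 gets 6, best alternative 3.6. No profitable deviation — NE.
(Aggressive, Honest): Bidder 1 can switch to Shade (0.8 → 1). Not NE.
(Aggressive, Aggressive): Bidder 1 can switch to Shade (1.1 → 4.1). Not NE.

Pure-strategy Nash equilibria: (Honest, Aggressive), (Aggressive, Shade)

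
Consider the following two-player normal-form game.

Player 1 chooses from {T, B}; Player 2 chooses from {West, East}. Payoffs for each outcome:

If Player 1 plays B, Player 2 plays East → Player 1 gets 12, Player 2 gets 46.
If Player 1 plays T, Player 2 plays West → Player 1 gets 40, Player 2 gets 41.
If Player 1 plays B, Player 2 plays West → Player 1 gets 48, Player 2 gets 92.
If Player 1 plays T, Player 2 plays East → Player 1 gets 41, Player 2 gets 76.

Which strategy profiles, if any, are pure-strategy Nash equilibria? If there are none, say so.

The pure Nash equilibria are (T, East) and (B, West).

(T, West): Player 1 can switch to B (40 → 48). Not NE.
(T, East): Player 1 gets 41, best alternative 12; Player 2 gets 76, best alternative 41. No profitable deviation — NE.
(B, West): Player 1 gets 48, best alternative 40; Player 2 gets 92, best alternative 46. No profitable deviation — NE.
(B, East): Player 1 can switch to T (12 → 41). Not NE.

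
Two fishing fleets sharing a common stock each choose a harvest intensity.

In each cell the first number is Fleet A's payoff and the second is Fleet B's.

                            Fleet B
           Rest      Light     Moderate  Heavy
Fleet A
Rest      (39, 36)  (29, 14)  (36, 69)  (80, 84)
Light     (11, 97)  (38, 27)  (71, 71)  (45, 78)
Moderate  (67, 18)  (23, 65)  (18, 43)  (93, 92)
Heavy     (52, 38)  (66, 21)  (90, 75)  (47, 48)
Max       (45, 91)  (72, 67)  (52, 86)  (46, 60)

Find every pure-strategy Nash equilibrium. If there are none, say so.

For each player, find the best response to each opponent profile; mutual best responses are the pure NE.
Fleet A against Rest: payoffs 39, 11, 67, 52, 45 → best response Moderate.
Fleet A against Light: payoffs 29, 38, 23, 66, 72 → best response Max.
Fleet A against Moderate: payoffs 36, 71, 18, 90, 52 → best response Heavy.
Fleet A against Heavy: payoffs 80, 45, 93, 47, 46 → best response Moderate.
Fleet B against Rest: payoffs 36, 14, 69, 84 → best response Heavy.
Fleet B against Light: payoffs 97, 27, 71, 78 → best response Rest.
Fleet B against Moderate: payoffs 18, 65, 43, 92 → best response Heavy.
Fleet B against Heavy: payoffs 38, 21, 75, 48 → best response Moderate.
Fleet B against Max: payoffs 91, 67, 86, 60 → best response Rest.
Mutual best responses: (Moderate, Heavy); (Heavy, Moderate).

(Moderate, Heavy), (Heavy, Moderate)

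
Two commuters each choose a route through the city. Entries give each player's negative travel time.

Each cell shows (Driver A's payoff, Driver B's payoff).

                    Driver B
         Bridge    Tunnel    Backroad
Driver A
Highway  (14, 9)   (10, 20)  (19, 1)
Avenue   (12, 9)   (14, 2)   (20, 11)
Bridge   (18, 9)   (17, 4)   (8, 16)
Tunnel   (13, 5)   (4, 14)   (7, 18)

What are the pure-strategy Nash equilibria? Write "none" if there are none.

(Highway, Bridge): Driver A can switch to Bridge (14 → 18). Not NE.
(Highway, Tunnel): Driver A can switch to Avenue (10 → 14). Not NE.
(Highway, Backroad): Driver A can switch to Avenue (19 → 20). Not NE.
(Avenue, Bridge): Driver A can switch to Highway (12 → 14). Not NE.
(Avenue, Tunnel): Driver A can switch to Bridge (14 → 17). Not NE.
(Avenue, Backroad): Driver A gets 20, best alternative 19; Driver B gets 11, best alternative 9. No profitable deviation — NE.
(Bridge, Bridge): Driver B can switch to Backroad (9 → 16). Not NE.
(Bridge, Tunnel): Driver B can switch to Bridge (4 → 9). Not NE.
(Bridge, Backroad): Driver A can switch to Highway (8 → 19). Not NE.
(Tunnel, Bridge): Driver A can switch to Highway (13 → 14). Not NE.
(Tunnel, Tunnel): Driver A can switch to Highway (4 → 10). Not NE.
(Tunnel, Backroad): Driver A can switch to Highway (7 → 19). Not NE.

Pure NE: (Avenue, Backroad)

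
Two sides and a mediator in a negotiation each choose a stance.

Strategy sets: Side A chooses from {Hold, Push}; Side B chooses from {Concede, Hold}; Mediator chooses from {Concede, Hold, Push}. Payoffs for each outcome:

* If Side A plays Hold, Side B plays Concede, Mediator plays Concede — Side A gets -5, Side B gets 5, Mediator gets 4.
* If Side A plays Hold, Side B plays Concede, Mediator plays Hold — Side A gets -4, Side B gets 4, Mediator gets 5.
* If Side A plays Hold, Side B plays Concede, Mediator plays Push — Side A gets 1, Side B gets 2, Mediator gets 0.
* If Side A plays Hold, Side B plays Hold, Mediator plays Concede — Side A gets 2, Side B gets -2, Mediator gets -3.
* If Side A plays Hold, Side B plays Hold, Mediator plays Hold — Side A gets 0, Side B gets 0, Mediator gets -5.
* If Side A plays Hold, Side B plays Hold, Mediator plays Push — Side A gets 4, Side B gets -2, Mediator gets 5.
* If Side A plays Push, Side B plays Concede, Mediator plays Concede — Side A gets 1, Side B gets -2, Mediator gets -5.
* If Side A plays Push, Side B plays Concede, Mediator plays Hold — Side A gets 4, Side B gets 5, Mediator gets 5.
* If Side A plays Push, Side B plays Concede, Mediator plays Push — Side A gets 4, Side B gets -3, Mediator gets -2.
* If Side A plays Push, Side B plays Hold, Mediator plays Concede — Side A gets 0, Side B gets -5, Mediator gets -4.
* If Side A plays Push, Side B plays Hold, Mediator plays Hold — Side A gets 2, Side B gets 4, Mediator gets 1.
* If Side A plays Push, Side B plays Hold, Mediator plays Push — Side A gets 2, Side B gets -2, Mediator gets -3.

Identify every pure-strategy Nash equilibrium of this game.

The unique pure-strategy Nash equilibrium is (Push, Concede, Hold).

(Hold, Concede, Concede): Side A can switch to Push (-5 → 1). Not NE.
(Hold, Concede, Hold): Side A can switch to Push (-4 → 4). Not NE.
(Hold, Concede, Push): Side A can switch to Push (1 → 4). Not NE.
(Hold, Hold, Concede): Side B can switch to Concede (-2 → 5). Not NE.
(Hold, Hold, Hold): Side A can switch to Push (0 → 2). Not NE.
(Hold, Hold, Push): Side B can switch to Concede (-2 → 2). Not NE.
(Push, Concede, Hold): Side A gets 4, best alternative -4; Side B gets 5, best alternative 4; Mediator gets 5, best alternative -2. No profitable deviation — NE.
(The remaining 5 profiles each have a profitable deviation by the same check.)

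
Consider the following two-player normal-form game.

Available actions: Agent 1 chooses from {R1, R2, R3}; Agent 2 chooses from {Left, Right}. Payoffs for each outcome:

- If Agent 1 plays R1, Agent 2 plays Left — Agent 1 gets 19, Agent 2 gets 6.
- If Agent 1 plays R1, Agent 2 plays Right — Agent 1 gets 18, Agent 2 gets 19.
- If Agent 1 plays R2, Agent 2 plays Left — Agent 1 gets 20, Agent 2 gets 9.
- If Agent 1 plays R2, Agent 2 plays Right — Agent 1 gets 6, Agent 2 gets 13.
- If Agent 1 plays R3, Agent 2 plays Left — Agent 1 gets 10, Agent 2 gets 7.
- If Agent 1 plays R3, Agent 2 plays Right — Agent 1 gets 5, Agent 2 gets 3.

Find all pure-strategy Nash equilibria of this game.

Pure NE: (R1, Right)

Agent 1 against Left: payoffs 19, 20, 10 → best response R2.
Agent 1 against Right: payoffs 18, 6, 5 → best response R1.
Agent 2 against R1: payoffs 6, 19 → best response Right.
Agent 2 against R2: payoffs 9, 13 → best response Right.
Agent 2 against R3: payoffs 7, 3 → best response Left.
Mutual best responses: (R1, Right).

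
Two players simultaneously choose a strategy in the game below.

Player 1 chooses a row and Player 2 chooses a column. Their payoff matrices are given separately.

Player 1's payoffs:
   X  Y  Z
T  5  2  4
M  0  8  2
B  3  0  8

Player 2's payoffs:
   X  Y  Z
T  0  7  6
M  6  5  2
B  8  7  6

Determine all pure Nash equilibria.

Player 1 against X: payoffs 5, 0, 3 → best response T.
Player 1 against Y: payoffs 2, 8, 0 → best response M.
Player 1 against Z: payoffs 4, 2, 8 → best response B.
Player 2 against T: payoffs 0, 7, 6 → best response Y.
Player 2 against M: payoffs 6, 5, 2 → best response X.
Player 2 against B: payoffs 8, 7, 6 → best response X.
No profile is a mutual best response for all players.

This game has no pure Nash equilibrium.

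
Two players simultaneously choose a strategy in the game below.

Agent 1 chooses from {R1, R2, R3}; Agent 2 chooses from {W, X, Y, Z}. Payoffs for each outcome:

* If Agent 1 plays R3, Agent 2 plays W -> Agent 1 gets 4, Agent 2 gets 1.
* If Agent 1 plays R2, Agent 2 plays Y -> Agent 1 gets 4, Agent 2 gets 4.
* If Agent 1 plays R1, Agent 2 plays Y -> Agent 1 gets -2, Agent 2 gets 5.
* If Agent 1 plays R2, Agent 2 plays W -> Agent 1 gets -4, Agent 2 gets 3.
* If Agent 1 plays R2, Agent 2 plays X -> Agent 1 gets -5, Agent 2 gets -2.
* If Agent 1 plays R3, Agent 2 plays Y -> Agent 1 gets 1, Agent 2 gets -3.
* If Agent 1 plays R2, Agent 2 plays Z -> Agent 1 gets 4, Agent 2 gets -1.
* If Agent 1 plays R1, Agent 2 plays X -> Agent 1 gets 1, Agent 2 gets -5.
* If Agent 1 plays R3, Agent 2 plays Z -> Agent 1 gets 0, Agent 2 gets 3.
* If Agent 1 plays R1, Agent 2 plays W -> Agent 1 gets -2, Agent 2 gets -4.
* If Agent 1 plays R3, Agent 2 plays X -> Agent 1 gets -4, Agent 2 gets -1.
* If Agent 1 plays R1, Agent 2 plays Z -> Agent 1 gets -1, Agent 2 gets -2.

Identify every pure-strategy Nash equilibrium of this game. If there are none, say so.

The unique pure-strategy Nash equilibrium is (R2, Y).

For each player, find the best response to each opponent profile; mutual best responses are the pure NE.
Agent 1 against W: payoffs -2, -4, 4 → best response R3.
Agent 1 against X: payoffs 1, -5, -4 → best response R1.
Agent 1 against Y: payoffs -2, 4, 1 → best response R2.
Agent 1 against Z: payoffs -1, 4, 0 → best response R2.
Agent 2 against R1: payoffs -4, -5, 5, -2 → best response Y.
Agent 2 against R2: payoffs 3, -2, 4, -1 → best response Y.
Agent 2 against R3: payoffs 1, -1, -3, 3 → best response Z.
Mutual best responses: (R2, Y).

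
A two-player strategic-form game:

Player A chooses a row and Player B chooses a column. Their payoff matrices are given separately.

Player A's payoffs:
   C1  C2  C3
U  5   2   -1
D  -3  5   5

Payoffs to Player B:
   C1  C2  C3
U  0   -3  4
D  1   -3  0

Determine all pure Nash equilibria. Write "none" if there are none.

For each strategy profile, look for a profitable unilateral deviation.
(U, C1): Player B can switch to C3 (0 → 4). Not NE.
(U, C2): Player A can switch to D (2 → 5). Not NE.
(U, C3): Player A can switch to D (-1 → 5). Not NE.
(D, C1): Player A can switch to U (-3 → 5). Not NE.
(D, C2): Player B can switch to C1 (-3 → 1). Not NE.
(D, C3): Player B can switch to C1 (0 → 1). Not NE.

There is no pure-strategy Nash equilibrium.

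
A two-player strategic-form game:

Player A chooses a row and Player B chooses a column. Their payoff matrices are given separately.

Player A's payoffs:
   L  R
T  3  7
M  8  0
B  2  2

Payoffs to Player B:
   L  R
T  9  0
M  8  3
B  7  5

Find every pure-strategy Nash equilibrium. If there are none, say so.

The unique pure-strategy Nash equilibrium is (M, L).

(T, L): Player A can switch to M (3 → 8). Not NE.
(T, R): Player B can switch to L (0 → 9). Not NE.
(M, L): Player A gets 8, best alternative 3; Player B gets 8, best alternative 3. No profitable deviation — NE.
(M, R): Player A can switch to T (0 → 7). Not NE.
(B, L): Player A can switch to T (2 → 3). Not NE.
(B, R): Player A can switch to T (2 → 7). Not NE.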